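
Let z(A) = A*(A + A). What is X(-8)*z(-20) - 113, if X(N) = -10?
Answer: -8113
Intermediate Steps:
z(A) = 2*A**2 (z(A) = A*(2*A) = 2*A**2)
X(-8)*z(-20) - 113 = -20*(-20)**2 - 113 = -20*400 - 113 = -10*800 - 113 = -8000 - 113 = -8113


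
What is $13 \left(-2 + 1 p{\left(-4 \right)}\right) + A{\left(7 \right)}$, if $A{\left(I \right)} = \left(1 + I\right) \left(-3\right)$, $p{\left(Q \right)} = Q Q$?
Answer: $158$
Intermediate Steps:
$p{\left(Q \right)} = Q^{2}$
$A{\left(I \right)} = -3 - 3 I$
$13 \left(-2 + 1 p{\left(-4 \right)}\right) + A{\left(7 \right)} = 13 \left(-2 + 1 \left(-4\right)^{2}\right) - 24 = 13 \left(-2 + 1 \cdot 16\right) - 24 = 13 \left(-2 + 16\right) - 24 = 13 \cdot 14 - 24 = 182 - 24 = 158$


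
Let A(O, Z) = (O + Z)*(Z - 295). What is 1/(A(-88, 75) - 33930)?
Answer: -1/31070 ≈ -3.2185e-5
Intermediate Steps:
A(O, Z) = (-295 + Z)*(O + Z) (A(O, Z) = (O + Z)*(-295 + Z) = (-295 + Z)*(O + Z))
1/(A(-88, 75) - 33930) = 1/((75² - 295*(-88) - 295*75 - 88*75) - 33930) = 1/((5625 + 25960 - 22125 - 6600) - 33930) = 1/(2860 - 33930) = 1/(-31070) = -1/31070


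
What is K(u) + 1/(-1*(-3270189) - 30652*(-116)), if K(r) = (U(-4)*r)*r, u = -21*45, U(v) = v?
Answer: -24382515194099/6825821 ≈ -3.5721e+6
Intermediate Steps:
u = -945
K(r) = -4*r² (K(r) = (-4*r)*r = -4*r²)
K(u) + 1/(-1*(-3270189) - 30652*(-116)) = -4*(-945)² + 1/(-1*(-3270189) - 30652*(-116)) = -4*893025 + 1/(3270189 + 3555632) = -3572100 + 1/6825821 = -24382515194099/6825821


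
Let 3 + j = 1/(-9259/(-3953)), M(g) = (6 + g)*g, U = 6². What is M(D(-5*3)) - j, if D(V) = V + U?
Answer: 5273677/9259 ≈ 569.57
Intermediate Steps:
U = 36
D(V) = 36 + V (D(V) = V + 36 = 36 + V)
M(g) = g*(6 + g)
j = -23824/9259 (j = -3 + 1/(-9259/(-3953)) = -3 + 1/(-9259*(-1/3953)) = -3 + 1/(9259/3953) = -3 + 3953/9259 = -23824/9259 ≈ -2.5731)
M(D(-5*3)) - j = (36 - 5*3)*(6 + (36 - 5*3)) - 1*(-23824/9259) = (36 - 15)*(6 + (36 - 15)) + 23824/9259 = 21*(6 + 21) + 23824/9259 = 21*27 + 23824/9259 = 567 + 23824/9259 = 5273677/9259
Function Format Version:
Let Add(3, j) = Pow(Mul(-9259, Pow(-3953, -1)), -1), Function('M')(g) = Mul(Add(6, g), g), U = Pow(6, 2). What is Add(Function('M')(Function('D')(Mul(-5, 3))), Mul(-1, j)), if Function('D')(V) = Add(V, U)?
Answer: Rational(5273677, 9259) ≈ 569.57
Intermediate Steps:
U = 36
Function('D')(V) = Add(36, V) (Function('D')(V) = Add(V, 36) = Add(36, V))
Function('M')(g) = Mul(g, Add(6, g))
j = Rational(-23824, 9259) (j = Add(-3, Pow(Mul(-9259, Pow(-3953, -1)), -1)) = Add(-3, Pow(Mul(-9259, Rational(-1, 3953)), -1)) = Add(-3, Pow(Rational(9259, 3953), -1)) = Add(-3, Rational(3953, 9259)) = Rational(-23824, 9259) ≈ -2.5731)
Add(Function('M')(Function('D')(Mul(-5, 3))), Mul(-1, j)) = Add(Mul(Add(36, Mul(-5, 3)), Add(6, Add(36, Mul(-5, 3)))), Mul(-1, Rational(-23824, 9259))) = Add(Mul(Add(36, -15), Add(6, Add(36, -15))), Rational(23824, 9259)) = Add(Mul(21, Add(6, 21)), Rational(23824, 9259)) = Add(Mul(21, 27), Rational(23824, 9259)) = Add(567, Rational(23824, 9259)) = Rational(5273677, 9259)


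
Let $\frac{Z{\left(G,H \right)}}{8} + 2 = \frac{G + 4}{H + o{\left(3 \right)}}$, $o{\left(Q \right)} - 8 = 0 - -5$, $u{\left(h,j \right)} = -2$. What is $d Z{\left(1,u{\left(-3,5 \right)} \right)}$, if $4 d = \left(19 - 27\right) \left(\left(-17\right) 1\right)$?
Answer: $- \frac{4624}{11} \approx -420.36$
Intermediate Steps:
$o{\left(Q \right)} = 13$ ($o{\left(Q \right)} = 8 + \left(0 - -5\right) = 8 + \left(0 + 5\right) = 8 + 5 = 13$)
$Z{\left(G,H \right)} = -16 + \frac{8 \left(4 + G\right)}{13 + H}$ ($Z{\left(G,H \right)} = -16 + 8 \frac{G + 4}{H + 13} = -16 + 8 \frac{4 + G}{13 + H} = -16 + \frac{8 \left(4 + G\right)}{13 + H}$)
$d = 34$ ($d = \frac{\left(19 - 27\right) \left(\left(-17\right) 1\right)}{4} = \frac{\left(19 - 27\right) \left(-17\right)}{4} = \frac{\left(-8\right) \left(-17\right)}{4} = \frac{1}{4} \cdot 136 = 34$)
$d Z{\left(1,u{\left(-3,5 \right)} \right)} = 34 \frac{8 \left(-22 + 1 - -4\right)}{13 - 2} = 34 \frac{8 \left(-22 + 1 + 4\right)}{11} = 34 \cdot 8 \cdot \frac{1}{11} \left(-17\right) = 34 \left(- \frac{136}{11}\right) = - \frac{4624}{11}$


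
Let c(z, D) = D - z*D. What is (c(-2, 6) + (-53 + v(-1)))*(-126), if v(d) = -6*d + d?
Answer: 3780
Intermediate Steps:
v(d) = -5*d
c(z, D) = D - D*z
(c(-2, 6) + (-53 + v(-1)))*(-126) = (6*(1 - 1*(-2)) + (-53 - 5*(-1)))*(-126) = (6*(1 + 2) + (-53 + 5))*(-126) = (6*3 - 48)*(-126) = (18 - 48)*(-126) = -30*(-126) = 3780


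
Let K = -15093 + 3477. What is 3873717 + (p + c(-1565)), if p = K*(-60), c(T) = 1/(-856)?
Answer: 3912499511/856 ≈ 4.5707e+6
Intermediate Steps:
K = -11616
c(T) = -1/856
p = 696960 (p = -11616*(-60) = 696960)
3873717 + (p + c(-1565)) = 3873717 + (696960 - 1/856) = 3873717 + 596597759/856 = 3912499511/856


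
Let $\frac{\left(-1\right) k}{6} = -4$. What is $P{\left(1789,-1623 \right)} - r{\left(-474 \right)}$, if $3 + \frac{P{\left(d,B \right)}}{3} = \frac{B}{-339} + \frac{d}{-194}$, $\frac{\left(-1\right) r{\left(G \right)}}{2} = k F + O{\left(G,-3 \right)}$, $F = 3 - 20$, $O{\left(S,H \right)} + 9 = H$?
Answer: $- \frac{18903387}{21922} \approx -862.3$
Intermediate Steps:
$O{\left(S,H \right)} = -9 + H$
$F = -17$ ($F = 3 - 20 = -17$)
$k = 24$ ($k = \left(-6\right) \left(-4\right) = 24$)
$r{\left(G \right)} = 840$ ($r{\left(G \right)} = - 2 \left(24 \left(-17\right) - 12\right) = - 2 \left(-408 - 12\right) = \left(-2\right) \left(-420\right) = 840$)
$P{\left(d,B \right)} = -9 - \frac{3 d}{194} - \frac{B}{113}$ ($P{\left(d,B \right)} = -9 + 3 \left(\frac{B}{-339} + \frac{d}{-194}\right) = -9 + 3 \left(B \left(- \frac{1}{339}\right) + d \left(- \frac{1}{194}\right)\right) = -9 + 3 \left(- \frac{B}{339} - \frac{d}{194}\right) = -9 + 3 \left(- \frac{d}{194} - \frac{B}{339}\right) = -9 - \left(\frac{B}{113} + \frac{3 d}{194}\right) = -9 - \frac{3 d}{194} - \frac{B}{113}$)
$P{\left(1789,-1623 \right)} - r{\left(-474 \right)} = \left(-9 - \frac{5367}{194} - - \frac{1623}{113}\right) - 840 = \left(-9 - \frac{5367}{194} + \frac{1623}{113}\right) - 840 = - \frac{488907}{21922} - 840 = - \frac{18903387}{21922}$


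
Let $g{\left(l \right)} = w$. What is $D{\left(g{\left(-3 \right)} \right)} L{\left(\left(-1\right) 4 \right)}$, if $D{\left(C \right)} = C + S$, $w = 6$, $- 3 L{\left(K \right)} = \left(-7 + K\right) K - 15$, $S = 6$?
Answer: $-116$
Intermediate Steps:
$L{\left(K \right)} = 5 - \frac{K \left(-7 + K\right)}{3}$ ($L{\left(K \right)} = - \frac{\left(-7 + K\right) K - 15}{3} = - \frac{K \left(-7 + K\right) - 15}{3} = - \frac{-15 + K \left(-7 + K\right)}{3} = 5 - \frac{K \left(-7 + K\right)}{3}$)
$g{\left(l \right)} = 6$
$D{\left(C \right)} = 6 + C$ ($D{\left(C \right)} = C + 6 = 6 + C$)
$D{\left(g{\left(-3 \right)} \right)} L{\left(\left(-1\right) 4 \right)} = \left(6 + 6\right) \left(5 - \frac{\left(\left(-1\right) 4\right)^{2}}{3} + \frac{7 \left(\left(-1\right) 4\right)}{3}\right) = 12 \left(5 - \frac{\left(-4\right)^{2}}{3} + \frac{7}{3} \left(-4\right)\right) = 12 \left(5 - \frac{16}{3} - \frac{28}{3}\right) = 12 \left(- \frac{29}{3}\right) = -116$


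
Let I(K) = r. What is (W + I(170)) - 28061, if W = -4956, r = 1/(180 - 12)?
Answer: -5546855/168 ≈ -33017.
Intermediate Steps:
r = 1/168 ≈ 0.0059524
I(K) = 1/168
(W + I(170)) - 28061 = (-4956 + 1/168) - 28061 = -832607/168 - 28061 = -5546855/168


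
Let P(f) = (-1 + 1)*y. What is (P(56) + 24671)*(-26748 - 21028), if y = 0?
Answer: -1178681696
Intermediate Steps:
P(f) = 0 (P(f) = (-1 + 1)*0 = 0*0 = 0)
(P(56) + 24671)*(-26748 - 21028) = (0 + 24671)*(-26748 - 21028) = 24671*(-47776) = -1178681696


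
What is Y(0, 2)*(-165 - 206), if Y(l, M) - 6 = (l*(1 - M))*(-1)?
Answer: -2226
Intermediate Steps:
Y(l, M) = 6 - l*(1 - M) (Y(l, M) = 6 + (l*(1 - M))*(-1) = 6 - l*(1 - M))
Y(0, 2)*(-165 - 206) = (6 - 1*0 + 2*0)*(-165 - 206) = (6 + 0 + 0)*(-371) = 6*(-371) = -2226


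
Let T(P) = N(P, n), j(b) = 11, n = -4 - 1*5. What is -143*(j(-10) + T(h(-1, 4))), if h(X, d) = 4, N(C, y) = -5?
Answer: -858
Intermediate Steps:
n = -9 (n = -4 - 5 = -9)
T(P) = -5
-143*(j(-10) + T(h(-1, 4))) = -143*(11 - 5) = -143*6 = -858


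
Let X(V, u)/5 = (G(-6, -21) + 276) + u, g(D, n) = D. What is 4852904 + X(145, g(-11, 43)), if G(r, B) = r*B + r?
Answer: 4854829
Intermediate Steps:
G(r, B) = r + B*r (G(r, B) = B*r + r = r + B*r)
X(V, u) = 1980 + 5*u (X(V, u) = 5*((-6*(1 - 21) + 276) + u) = 5*((-6*(-20) + 276) + u) = 5*((120 + 276) + u) = 5*(396 + u) = 1980 + 5*u)
4852904 + X(145, g(-11, 43)) = 4852904 + (1980 + 5*(-11)) = 4852904 + (1980 - 55) = 4852904 + 1925 = 4854829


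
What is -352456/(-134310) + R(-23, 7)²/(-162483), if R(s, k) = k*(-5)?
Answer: 9517263083/3637181955 ≈ 2.6167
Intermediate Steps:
R(s, k) = -5*k
-352456/(-134310) + R(-23, 7)²/(-162483) = -352456/(-134310) + (-5*7)²/(-162483) = -352456*(-1/134310) + (-35)²*(-1/162483) = 176228/67155 + 1225*(-1/162483) = 176228/67155 - 1225/162483 = 9517263083/3637181955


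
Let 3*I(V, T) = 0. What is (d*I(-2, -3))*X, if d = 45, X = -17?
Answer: 0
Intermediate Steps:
I(V, T) = 0 (I(V, T) = (1/3)*0 = 0)
(d*I(-2, -3))*X = (45*0)*(-17) = 0*(-17) = 0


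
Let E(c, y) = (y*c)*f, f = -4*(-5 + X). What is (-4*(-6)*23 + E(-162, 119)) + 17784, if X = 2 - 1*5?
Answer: -598560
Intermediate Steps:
X = -3 (X = 2 - 5 = -3)
f = 32 (f = -4*(-5 - 3) = -4*(-8) = 32)
E(c, y) = 32*c*y (E(c, y) = (y*c)*32 = (c*y)*32 = 32*c*y)
(-4*(-6)*23 + E(-162, 119)) + 17784 = (-4*(-6)*23 + 32*(-162)*119) + 17784 = (24*23 - 616896) + 17784 = (552 - 616896) + 17784 = -616344 + 17784 = -598560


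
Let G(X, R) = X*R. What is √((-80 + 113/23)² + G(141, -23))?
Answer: √1266982/23 ≈ 48.939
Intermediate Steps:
G(X, R) = R*X
√((-80 + 113/23)² + G(141, -23)) = √((-80 + 113/23)² - 23*141) = √((-80 + 113*(1/23))² - 3243) = √((-80 + 113/23)² - 3243) = √((-1727/23)² - 3243) = √(2982529/529 - 3243) = √(1266982/529) = √1266982/23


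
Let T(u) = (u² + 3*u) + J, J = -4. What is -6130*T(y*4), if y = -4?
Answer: -1250520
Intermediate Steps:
T(u) = -4 + u² + 3*u (T(u) = (u² + 3*u) - 4 = -4 + u² + 3*u)
-6130*T(y*4) = -6130*(-4 + (-4*4)² + 3*(-4*4)) = -6130*(-4 + (-16)² + 3*(-16)) = -6130*(-4 + 256 - 48) = -6130*204 = -1250520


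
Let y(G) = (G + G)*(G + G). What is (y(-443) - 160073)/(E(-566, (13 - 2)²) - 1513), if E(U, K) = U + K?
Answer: -624923/1958 ≈ -319.16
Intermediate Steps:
y(G) = 4*G² (y(G) = (2*G)*(2*G) = 4*G²)
E(U, K) = K + U
(y(-443) - 160073)/(E(-566, (13 - 2)²) - 1513) = (4*(-443)² - 160073)/(((13 - 2)² - 566) - 1513) = (4*196249 - 160073)/((11² - 566) - 1513) = (784996 - 160073)/((121 - 566) - 1513) = 624923/(-445 - 1513) = 624923/(-1958) = 624923*(-1/1958) = -624923/1958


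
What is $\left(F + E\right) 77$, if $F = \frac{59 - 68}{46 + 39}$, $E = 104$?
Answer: $\frac{679987}{85} \approx 7999.8$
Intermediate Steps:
$F = - \frac{9}{85} \approx -0.10588$
$\left(F + E\right) 77 = \left(- \frac{9}{85} + 104\right) 77 = \frac{8831}{85} \cdot 77 = \frac{679987}{85}$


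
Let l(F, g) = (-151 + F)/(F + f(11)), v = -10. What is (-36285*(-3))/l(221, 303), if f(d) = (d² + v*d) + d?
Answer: 5290353/14 ≈ 3.7788e+5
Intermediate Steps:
f(d) = d² - 9*d (f(d) = (d² - 10*d) + d = d² - 9*d)
l(F, g) = (-151 + F)/(22 + F) (l(F, g) = (-151 + F)/(F + 11*(-9 + 11)) = (-151 + F)/(F + 11*2) = (-151 + F)/(F + 22) = (-151 + F)/(22 + F))
(-36285*(-3))/l(221, 303) = (-36285*(-3))/(((-151 + 221)/(22 + 221))) = (-7257*(-15))/((70/243)) = 108855/(((1/243)*70)) = 108855/(70/243) = 108855*(243/70) = 5290353/14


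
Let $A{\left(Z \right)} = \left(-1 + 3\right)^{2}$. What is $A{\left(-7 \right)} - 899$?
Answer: $-895$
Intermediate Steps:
$A{\left(Z \right)} = 4$ ($A{\left(Z \right)} = 2^{2} = 4$)
$A{\left(-7 \right)} - 899 = 4 - 899 = -895$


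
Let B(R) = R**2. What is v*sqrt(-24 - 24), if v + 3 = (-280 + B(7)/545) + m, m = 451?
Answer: 366436*I*sqrt(3)/545 ≈ 1164.6*I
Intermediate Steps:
v = 91609/545 (v = -3 + ((-280 + 7**2/545) + 451) = -3 + ((-280 + 49*(1/545)) + 451) = -3 + ((-280 + 49/545) + 451) = -3 + (-152551/545 + 451) = -3 + 93244/545 = 91609/545 ≈ 168.09)
v*sqrt(-24 - 24) = 91609*sqrt(-24 - 24)/545 = 91609*sqrt(-48)/545 = 91609*(4*I*sqrt(3))/545 = 366436*I*sqrt(3)/545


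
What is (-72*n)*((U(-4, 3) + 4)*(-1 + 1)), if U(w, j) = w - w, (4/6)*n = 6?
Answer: 0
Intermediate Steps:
n = 9 (n = (3/2)*6 = 9)
U(w, j) = 0
(-72*n)*((U(-4, 3) + 4)*(-1 + 1)) = (-72*9)*((0 + 4)*(-1 + 1)) = (-12*54)*(4*0) = -648*0 = 0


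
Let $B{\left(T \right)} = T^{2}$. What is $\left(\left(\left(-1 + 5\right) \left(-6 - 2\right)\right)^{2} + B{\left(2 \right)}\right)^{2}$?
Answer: $1056784$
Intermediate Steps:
$\left(\left(\left(-1 + 5\right) \left(-6 - 2\right)\right)^{2} + B{\left(2 \right)}\right)^{2} = \left(\left(\left(-1 + 5\right) \left(-6 - 2\right)\right)^{2} + 2^{2}\right)^{2} = \left(\left(4 \left(-8\right)\right)^{2} + 4\right)^{2} = \left(\left(-32\right)^{2} + 4\right)^{2} = \left(1024 + 4\right)^{2} = 1028^{2} = 1056784$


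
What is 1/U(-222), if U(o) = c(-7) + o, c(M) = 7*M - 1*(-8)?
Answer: -1/263 ≈ -0.0038023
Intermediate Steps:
c(M) = 8 + 7*M (c(M) = 7*M + 8 = 8 + 7*M)
U(o) = -41 + o (U(o) = (8 + 7*(-7)) + o = (8 - 49) + o = -41 + o)
1/U(-222) = 1/(-41 - 222) = 1/(-263) = -1/263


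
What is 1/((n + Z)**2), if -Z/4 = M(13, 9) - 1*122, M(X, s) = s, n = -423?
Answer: 1/841 ≈ 0.0011891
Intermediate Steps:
Z = 452 (Z = -4*(9 - 1*122) = -4*(9 - 122) = -4*(-113) = 452)
1/((n + Z)**2) = 1/((-423 + 452)**2) = 1/(29**2) = 1/841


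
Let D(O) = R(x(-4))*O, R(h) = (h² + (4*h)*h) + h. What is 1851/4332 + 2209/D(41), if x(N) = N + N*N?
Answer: 1356700/2708583 ≈ 0.50089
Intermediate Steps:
x(N) = N + N²
R(h) = h + 5*h² (R(h) = (h² + 4*h²) + h = 5*h² + h = h + 5*h²)
D(O) = 732*O (D(O) = ((-4*(1 - 4))*(1 + 5*(-4*(1 - 4))))*O = ((-4*(-3))*(1 + 5*(-4*(-3))))*O = (12*(1 + 5*12))*O = (12*(1 + 60))*O = (12*61)*O = 732*O)
1851/4332 + 2209/D(41) = 1851/4332 + 2209/((732*41)) = 1851*(1/4332) + 2209/30012 = 617/1444 + 2209*(1/30012) = 617/1444 + 2209/30012 = 1356700/2708583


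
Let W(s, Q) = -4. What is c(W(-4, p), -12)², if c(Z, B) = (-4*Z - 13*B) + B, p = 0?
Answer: 25600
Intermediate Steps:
c(Z, B) = -12*B - 4*Z (c(Z, B) = (-13*B - 4*Z) + B = -12*B - 4*Z)
c(W(-4, p), -12)² = (-12*(-12) - 4*(-4))² = (144 + 16)² = 160² = 25600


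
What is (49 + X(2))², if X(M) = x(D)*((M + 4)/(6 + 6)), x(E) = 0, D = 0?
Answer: 2401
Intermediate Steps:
X(M) = 0 (X(M) = 0*((M + 4)/(6 + 6)) = 0*((4 + M)/12) = 0*((4 + M)*(1/12)) = 0*(⅓ + M/12) = 0)
(49 + X(2))² = (49 + 0)² = 49² = 2401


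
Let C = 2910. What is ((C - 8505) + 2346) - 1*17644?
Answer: -20893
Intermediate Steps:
((C - 8505) + 2346) - 1*17644 = ((2910 - 8505) + 2346) - 1*17644 = (-5595 + 2346) - 17644 = -3249 - 17644 = -20893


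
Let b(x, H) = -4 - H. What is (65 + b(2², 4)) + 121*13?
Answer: 1630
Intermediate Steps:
(65 + b(2², 4)) + 121*13 = (65 + (-4 - 1*4)) + 121*13 = (65 + (-4 - 4)) + 1573 = (65 - 8) + 1573 = 57 + 1573 = 1630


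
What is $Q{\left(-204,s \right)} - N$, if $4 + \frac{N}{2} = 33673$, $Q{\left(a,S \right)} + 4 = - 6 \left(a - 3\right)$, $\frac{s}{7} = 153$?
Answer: $-66100$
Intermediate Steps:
$s = 1071$ ($s = 7 \cdot 153 = 1071$)
$Q{\left(a,S \right)} = 14 - 6 a$ ($Q{\left(a,S \right)} = -4 - 6 \left(a - 3\right) = -4 - 6 \left(-3 + a\right) = -4 - \left(-18 + 6 a\right) = 14 - 6 a$)
$N = 67338$ ($N = -8 + 2 \cdot 33673 = -8 + 67346 = 67338$)
$Q{\left(-204,s \right)} - N = \left(14 - -1224\right) - 67338 = \left(14 + 1224\right) - 67338 = 1238 - 67338 = -66100$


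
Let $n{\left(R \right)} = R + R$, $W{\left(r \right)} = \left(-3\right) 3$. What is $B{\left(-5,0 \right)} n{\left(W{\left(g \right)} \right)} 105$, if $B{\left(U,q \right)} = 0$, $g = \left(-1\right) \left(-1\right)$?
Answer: $0$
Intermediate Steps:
$g = 1$
$W{\left(r \right)} = -9$
$n{\left(R \right)} = 2 R$
$B{\left(-5,0 \right)} n{\left(W{\left(g \right)} \right)} 105 = 0 \cdot 2 \left(-9\right) 105 = 0 \left(-18\right) 105 = 0 \cdot 105 = 0$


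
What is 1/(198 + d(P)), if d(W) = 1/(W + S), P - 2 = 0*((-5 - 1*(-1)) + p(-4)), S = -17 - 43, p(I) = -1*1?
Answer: 58/11483 ≈ 0.0050509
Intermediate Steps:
p(I) = -1
S = -60
P = 2 (P = 2 + 0*((-5 - 1*(-1)) - 1) = 2 + 0*((-5 + 1) - 1) = 2 + 0*(-4 - 1) = 2 + 0*(-5) = 2 + 0 = 2)
d(W) = 1/(-60 + W) (d(W) = 1/(W - 60) = 1/(-60 + W))
1/(198 + d(P)) = 1/(198 + 1/(-60 + 2)) = 1/(198 + 1/(-58)) = 1/(198 - 1/58) = 1/(11483/58) = 58/11483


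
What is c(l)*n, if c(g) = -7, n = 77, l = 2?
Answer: -539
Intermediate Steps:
c(l)*n = -7*77 = -539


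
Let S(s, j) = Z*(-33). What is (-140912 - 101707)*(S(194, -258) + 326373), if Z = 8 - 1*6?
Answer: -79168278033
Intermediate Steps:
Z = 2 (Z = 8 - 6 = 2)
S(s, j) = -66 (S(s, j) = 2*(-33) = -66)
(-140912 - 101707)*(S(194, -258) + 326373) = (-140912 - 101707)*(-66 + 326373) = -242619*326307 = -79168278033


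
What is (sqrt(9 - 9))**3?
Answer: 0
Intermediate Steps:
(sqrt(9 - 9))**3 = (sqrt(0))**3 = 0**3 = 0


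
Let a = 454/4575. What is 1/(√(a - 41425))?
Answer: -5*I*√34681962543/189518921 ≈ -0.0049133*I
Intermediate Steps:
a = 454/4575 (a = 454*(1/4575) = 454/4575 ≈ 0.099235)
1/(√(a - 41425)) = 1/(√(454/4575 - 41425)) = 1/(√(-189518921/4575)) = 1/(I*√34681962543/915) = -5*I*√34681962543/189518921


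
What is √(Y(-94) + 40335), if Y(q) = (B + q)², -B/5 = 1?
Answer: 2*√12534 ≈ 223.91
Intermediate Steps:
B = -5 (B = -5*1 = -5)
Y(q) = (-5 + q)²
√(Y(-94) + 40335) = √((-5 - 94)² + 40335) = √((-99)² + 40335) = √(9801 + 40335) = √50136 = 2*√12534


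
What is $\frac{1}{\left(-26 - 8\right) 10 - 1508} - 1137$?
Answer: $- \frac{2101177}{1848} \approx -1137.0$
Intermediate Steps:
$\frac{1}{\left(-26 - 8\right) 10 - 1508} - 1137 = \frac{1}{\left(-34\right) 10 - 1508} - 1137 = \frac{1}{-340 - 1508} - 1137 = \frac{1}{-1848} - 1137 = - \frac{1}{1848} - 1137 = - \frac{2101177}{1848}$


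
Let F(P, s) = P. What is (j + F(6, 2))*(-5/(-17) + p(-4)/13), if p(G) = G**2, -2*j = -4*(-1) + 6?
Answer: 337/221 ≈ 1.5249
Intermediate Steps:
j = -5 (j = -(-4*(-1) + 6)/2 = -(4 + 6)/2 = -1/2*10 = -5)
(j + F(6, 2))*(-5/(-17) + p(-4)/13) = (-5 + 6)*(-5/(-17) + (-4)**2/13) = 1*(-5*(-1/17) + 16*(1/13)) = 1*(5/17 + 16/13) = 1*(337/221) = 337/221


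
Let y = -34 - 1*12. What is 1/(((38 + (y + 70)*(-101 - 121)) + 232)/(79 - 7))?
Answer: -4/281 ≈ -0.014235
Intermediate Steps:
y = -46 (y = -34 - 12 = -46)
1/(((38 + (y + 70)*(-101 - 121)) + 232)/(79 - 7)) = 1/(((38 + (-46 + 70)*(-101 - 121)) + 232)/(79 - 7)) = 1/(((38 + 24*(-222)) + 232)/72) = 1/(((38 - 5328) + 232)*(1/72)) = 1/((-5290 + 232)*(1/72)) = 1/(-5058*1/72) = 1/(-281/4) = -4/281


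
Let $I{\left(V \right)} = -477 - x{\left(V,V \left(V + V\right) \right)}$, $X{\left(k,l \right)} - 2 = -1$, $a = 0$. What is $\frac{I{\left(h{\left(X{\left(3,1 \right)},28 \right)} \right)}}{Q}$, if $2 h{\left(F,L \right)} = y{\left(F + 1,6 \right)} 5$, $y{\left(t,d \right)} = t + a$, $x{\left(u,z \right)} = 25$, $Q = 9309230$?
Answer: $- \frac{251}{4654615} \approx -5.3925 \cdot 10^{-5}$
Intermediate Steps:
$X{\left(k,l \right)} = 1$ ($X{\left(k,l \right)} = 2 - 1 = 1$)
$y{\left(t,d \right)} = t$ ($y{\left(t,d \right)} = t + 0 = t$)
$h{\left(F,L \right)} = \frac{5}{2} + \frac{5 F}{2}$ ($h{\left(F,L \right)} = \frac{\left(F + 1\right) 5}{2} = \frac{\left(1 + F\right) 5}{2} = \frac{5 + 5 F}{2} = \frac{5}{2} + \frac{5 F}{2}$)
$I{\left(V \right)} = -502$ ($I{\left(V \right)} = -477 - 25 = -502$)
$\frac{I{\left(h{\left(X{\left(3,1 \right)},28 \right)} \right)}}{Q} = - \frac{502}{9309230} = \left(-502\right) \frac{1}{9309230} = - \frac{251}{4654615}$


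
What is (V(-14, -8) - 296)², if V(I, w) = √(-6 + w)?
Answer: (296 - I*√14)² ≈ 87602.0 - 2215.1*I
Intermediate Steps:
(V(-14, -8) - 296)² = (√(-6 - 8) - 296)² = (√(-14) - 296)² = (I*√14 - 296)² = (-296 + I*√14)²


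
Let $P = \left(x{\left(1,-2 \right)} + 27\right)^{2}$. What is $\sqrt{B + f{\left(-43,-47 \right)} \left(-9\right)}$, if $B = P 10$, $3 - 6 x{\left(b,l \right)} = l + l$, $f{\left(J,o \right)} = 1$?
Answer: $\frac{\sqrt{285286}}{6} \approx 89.02$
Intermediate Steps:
$x{\left(b,l \right)} = \frac{1}{2} - \frac{l}{3}$ ($x{\left(b,l \right)} = \frac{1}{2} - \frac{l + l}{6} = \frac{1}{2} - \frac{2 l}{6} = \frac{1}{2} - \frac{l}{3}$)
$P = \frac{28561}{36}$ ($P = \left(\left(\frac{1}{2} - - \frac{2}{3}\right) + 27\right)^{2} = \left(\left(\frac{1}{2} + \frac{2}{3}\right) + 27\right)^{2} = \left(\frac{7}{6} + 27\right)^{2} = \left(\frac{169}{6}\right)^{2} = \frac{28561}{36} \approx 793.36$)
$B = \frac{142805}{18}$ ($B = \frac{28561}{36} \cdot 10 = \frac{142805}{18} \approx 7933.6$)
$\sqrt{B + f{\left(-43,-47 \right)} \left(-9\right)} = \sqrt{\frac{142805}{18} + 1 \left(-9\right)} = \sqrt{\frac{142805}{18} - 9} = \sqrt{\frac{142643}{18}} = \frac{\sqrt{285286}}{6}$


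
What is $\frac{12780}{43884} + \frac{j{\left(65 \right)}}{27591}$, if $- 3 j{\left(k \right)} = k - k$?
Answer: $\frac{355}{1219} \approx 0.29122$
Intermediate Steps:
$j{\left(k \right)} = 0$ ($j{\left(k \right)} = - \frac{k - k}{3} = \left(- \frac{1}{3}\right) 0 = 0$)
$\frac{12780}{43884} + \frac{j{\left(65 \right)}}{27591} = \frac{12780}{43884} + \frac{0}{27591} = 12780 \cdot \frac{1}{43884} + 0 \cdot \frac{1}{27591} = \frac{355}{1219} + 0 = \frac{355}{1219}$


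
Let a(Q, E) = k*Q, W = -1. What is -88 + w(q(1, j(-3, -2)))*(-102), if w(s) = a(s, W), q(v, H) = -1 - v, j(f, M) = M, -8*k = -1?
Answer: -125/2 ≈ -62.500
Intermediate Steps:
k = ⅛ (k = -⅛*(-1) = ⅛ ≈ 0.12500)
a(Q, E) = Q/8
w(s) = s/8
-88 + w(q(1, j(-3, -2)))*(-102) = -88 + ((-1 - 1*1)/8)*(-102) = -88 + ((-1 - 1)/8)*(-102) = -88 + ((⅛)*(-2))*(-102) = -88 - ¼*(-102) = -88 + 51/2 = -125/2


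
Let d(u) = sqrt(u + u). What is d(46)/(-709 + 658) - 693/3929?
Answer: -693/3929 - 2*sqrt(23)/51 ≈ -0.36445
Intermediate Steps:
d(u) = sqrt(2)*sqrt(u) (d(u) = sqrt(2*u) = sqrt(2)*sqrt(u))
d(46)/(-709 + 658) - 693/3929 = (sqrt(2)*sqrt(46))/(-709 + 658) - 693/3929 = (2*sqrt(23))/(-51) - 693*1/3929 = (2*sqrt(23))*(-1/51) - 693/3929 = -2*sqrt(23)/51 - 693/3929 = -693/3929 - 2*sqrt(23)/51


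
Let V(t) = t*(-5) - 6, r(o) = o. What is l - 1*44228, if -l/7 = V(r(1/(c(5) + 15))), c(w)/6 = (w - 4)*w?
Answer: -397667/9 ≈ -44185.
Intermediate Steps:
c(w) = 6*w*(-4 + w) (c(w) = 6*((w - 4)*w) = 6*((-4 + w)*w) = 6*(w*(-4 + w)) = 6*w*(-4 + w))
V(t) = -6 - 5*t (V(t) = -5*t - 6 = -6 - 5*t)
l = 385/9 (l = -7*(-6 - 5/(6*5*(-4 + 5) + 15)) = -7*(-6 - 5/(6*5*1 + 15)) = -7*(-6 - 5/(30 + 15)) = -7*(-6 - 5/45) = -7*(-6 - 5*1/45) = -7*(-6 - ⅑) = -7*(-55/9) = 385/9 ≈ 42.778)
l - 1*44228 = 385/9 - 1*44228 = 385/9 - 44228 = -397667/9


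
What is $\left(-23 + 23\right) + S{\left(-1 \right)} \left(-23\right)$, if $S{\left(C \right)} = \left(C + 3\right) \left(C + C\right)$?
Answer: $92$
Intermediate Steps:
$S{\left(C \right)} = 2 C \left(3 + C\right)$ ($S{\left(C \right)} = \left(3 + C\right) 2 C = 2 C \left(3 + C\right)$)
$\left(-23 + 23\right) + S{\left(-1 \right)} \left(-23\right) = \left(-23 + 23\right) + 2 \left(-1\right) \left(3 - 1\right) \left(-23\right) = 0 + 2 \left(-1\right) 2 \left(-23\right) = 0 - -92 = 0 + 92 = 92$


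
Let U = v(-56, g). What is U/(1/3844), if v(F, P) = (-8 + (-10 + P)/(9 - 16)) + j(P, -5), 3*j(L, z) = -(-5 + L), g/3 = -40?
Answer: 4216868/21 ≈ 2.0080e+5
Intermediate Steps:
g = -120 (g = 3*(-40) = -120)
j(L, z) = 5/3 - L/3 (j(L, z) = (-(-5 + L))/3 = (5 - L)/3 = 5/3 - L/3)
v(F, P) = -103/21 - 10*P/21 (v(F, P) = (-8 + (-10 + P)/(9 - 16)) + (5/3 - P/3) = (-8 + (-10 + P)/(-7)) + (5/3 - P/3) = (-8 + (-10 + P)*(-⅐)) + (5/3 - P/3) = (-8 + (10/7 - P/7)) + (5/3 - P/3) = (-46/7 - P/7) + (5/3 - P/3) = -103/21 - 10*P/21)
U = 1097/21 (U = -103/21 - 10/21*(-120) = -103/21 + 400/7 = 1097/21 ≈ 52.238)
U/(1/3844) = 1097/(21*(1/3844)) = (1097/21)*3844 = 4216868/21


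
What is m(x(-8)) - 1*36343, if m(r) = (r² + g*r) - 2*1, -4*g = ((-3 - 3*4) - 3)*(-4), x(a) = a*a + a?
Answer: -34217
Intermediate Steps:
x(a) = a + a² (x(a) = a² + a = a + a²)
g = -18 (g = -((-3 - 3*4) - 3)*(-4)/4 = -((-3 - 12) - 3)*(-4)/4 = -(-15 - 3)*(-4)/4 = -(-9)*(-4)/2 = -¼*72 = -18)
m(r) = -2 + r² - 18*r (m(r) = (r² - 18*r) - 2*1 = (r² - 18*r) - 2 = -2 + r² - 18*r)
m(x(-8)) - 1*36343 = (-2 + (-8*(1 - 8))² - (-144)*(1 - 8)) - 1*36343 = (-2 + (-8*(-7))² - (-144)*(-7)) - 36343 = (-2 + 56² - 18*56) - 36343 = (-2 + 3136 - 1008) - 36343 = 2126 - 36343 = -34217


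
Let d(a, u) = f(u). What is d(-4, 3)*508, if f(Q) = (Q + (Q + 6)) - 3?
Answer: 4572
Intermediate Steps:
f(Q) = 3 + 2*Q (f(Q) = (Q + (6 + Q)) - 3 = (6 + 2*Q) - 3 = 3 + 2*Q)
d(a, u) = 3 + 2*u
d(-4, 3)*508 = (3 + 2*3)*508 = (3 + 6)*508 = 9*508 = 4572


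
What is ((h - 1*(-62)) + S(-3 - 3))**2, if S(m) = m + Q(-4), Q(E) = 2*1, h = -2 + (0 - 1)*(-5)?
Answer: 3721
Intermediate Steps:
h = 3 (h = -2 - 1*(-5) = -2 + 5 = 3)
Q(E) = 2
S(m) = 2 + m (S(m) = m + 2 = 2 + m)
((h - 1*(-62)) + S(-3 - 3))**2 = ((3 - 1*(-62)) + (2 + (-3 - 3)))**2 = ((3 + 62) + (2 - 6))**2 = (65 - 4)**2 = 61**2 = 3721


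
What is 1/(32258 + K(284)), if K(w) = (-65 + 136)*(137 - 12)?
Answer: 1/41133 ≈ 2.4311e-5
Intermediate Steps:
K(w) = 8875 (K(w) = 71*125 = 8875)
1/(32258 + K(284)) = 1/(32258 + 8875) = 1/41133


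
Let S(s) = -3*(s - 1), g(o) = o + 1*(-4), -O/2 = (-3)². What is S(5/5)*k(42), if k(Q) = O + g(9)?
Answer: 0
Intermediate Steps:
O = -18 (O = -2*(-3)² = -2*9 = -18)
g(o) = -4 + o (g(o) = o - 4 = -4 + o)
k(Q) = -13 (k(Q) = -18 + (-4 + 9) = -18 + 5 = -13)
S(s) = 3 - 3*s (S(s) = -3*(-1 + s) = 3 - 3*s)
S(5/5)*k(42) = (3 - 15/5)*(-13) = (3 - 3*1)*(-13) = (3 - 3)*(-13) = 0*(-13) = 0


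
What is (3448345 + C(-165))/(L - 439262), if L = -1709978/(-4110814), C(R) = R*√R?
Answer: -1417550490283/180572266929 + 22609477*I*√165/60190755643 ≈ -7.8503 + 0.0048251*I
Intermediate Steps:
C(R) = R^(3/2)
L = 854989/2055407 (L = -1709978*(-1/4110814) = 854989/2055407 ≈ 0.41597)
(3448345 + C(-165))/(L - 439262) = (3448345 + (-165)^(3/2))/(854989/2055407 - 439262) = (3448345 - 165*I*√165)/(-902861334645/2055407) = (3448345 - 165*I*√165)*(-2055407/902861334645) = -1417550490283/180572266929 + 22609477*I*√165/60190755643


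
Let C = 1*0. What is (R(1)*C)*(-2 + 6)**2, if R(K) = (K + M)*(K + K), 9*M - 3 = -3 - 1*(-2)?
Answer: 0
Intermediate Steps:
M = 2/9 (M = 1/3 + (-3 - 1*(-2))/9 = 1/3 + (-3 + 2)/9 = 1/3 + (1/9)*(-1) = 1/3 - 1/9 = 2/9 ≈ 0.22222)
R(K) = 2*K*(2/9 + K) (R(K) = (K + 2/9)*(K + K) = (2/9 + K)*(2*K) = 2*K*(2/9 + K))
C = 0
(R(1)*C)*(-2 + 6)**2 = (((2/9)*1*(2 + 9*1))*0)*(-2 + 6)**2 = (((2/9)*1*(2 + 9))*0)*4**2 = (((2/9)*1*11)*0)*16 = ((22/9)*0)*16 = 0*16 = 0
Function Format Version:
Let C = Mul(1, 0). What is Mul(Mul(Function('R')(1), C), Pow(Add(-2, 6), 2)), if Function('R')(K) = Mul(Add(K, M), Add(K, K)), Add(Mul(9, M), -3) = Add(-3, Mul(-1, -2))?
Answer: 0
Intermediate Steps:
M = Rational(2, 9) (M = Add(Rational(1, 3), Mul(Rational(1, 9), Add(-3, Mul(-1, -2)))) = Add(Rational(1, 3), Mul(Rational(1, 9), Add(-3, 2))) = Add(Rational(1, 3), Mul(Rational(1, 9), -1)) = Add(Rational(1, 3), Rational(-1, 9)) = Rational(2, 9) ≈ 0.22222)
Function('R')(K) = Mul(2, K, Add(Rational(2, 9), K)) (Function('R')(K) = Mul(Add(K, Rational(2, 9)), Add(K, K)) = Mul(Add(Rational(2, 9), K), Mul(2, K)) = Mul(2, K, Add(Rational(2, 9), K)))
C = 0
Mul(Mul(Function('R')(1), C), Pow(Add(-2, 6), 2)) = Mul(Mul(Mul(Rational(2, 9), 1, Add(2, Mul(9, 1))), 0), Pow(Add(-2, 6), 2)) = Mul(Mul(Mul(Rational(2, 9), 1, Add(2, 9)), 0), Pow(4, 2)) = Mul(Mul(Mul(Rational(2, 9), 1, 11), 0), 16) = Mul(Mul(Rational(22, 9), 0), 16) = Mul(0, 16) = 0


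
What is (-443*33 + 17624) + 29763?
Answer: 32768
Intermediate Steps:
(-443*33 + 17624) + 29763 = (-14619 + 17624) + 29763 = 3005 + 29763 = 32768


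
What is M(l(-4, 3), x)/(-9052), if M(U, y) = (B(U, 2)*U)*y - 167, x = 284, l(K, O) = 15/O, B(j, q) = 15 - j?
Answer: -14033/9052 ≈ -1.5503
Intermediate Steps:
M(U, y) = -167 + U*y*(15 - U) (M(U, y) = ((15 - U)*U)*y - 167 = (U*(15 - U))*y - 167 = U*y*(15 - U) - 167 = -167 + U*y*(15 - U))
M(l(-4, 3), x)/(-9052) = (-167 - 1*15/3*284*(-15 + 15/3))/(-9052) = (-167 - 1*15*(⅓)*284*(-15 + 15*(⅓)))*(-1/9052) = (-167 - 1*5*284*(-15 + 5))*(-1/9052) = (-167 - 1*5*284*(-10))*(-1/9052) = (-167 + 14200)*(-1/9052) = 14033*(-1/9052) = -14033/9052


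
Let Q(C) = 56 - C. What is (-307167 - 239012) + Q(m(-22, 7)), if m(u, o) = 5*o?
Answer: -546158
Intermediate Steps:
(-307167 - 239012) + Q(m(-22, 7)) = (-307167 - 239012) + (56 - 5*7) = -546179 + (56 - 1*35) = -546179 + (56 - 35) = -546179 + 21 = -546158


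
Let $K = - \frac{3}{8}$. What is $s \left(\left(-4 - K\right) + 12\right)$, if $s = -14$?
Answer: $- \frac{469}{4} \approx -117.25$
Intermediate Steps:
$K = - \frac{3}{8}$ ($K = \left(-3\right) \frac{1}{8} = - \frac{3}{8} \approx -0.375$)
$s \left(\left(-4 - K\right) + 12\right) = - 14 \left(\left(-4 - - \frac{3}{8}\right) + 12\right) = - 14 \left(\left(-4 + \frac{3}{8}\right) + 12\right) = - 14 \left(- \frac{29}{8} + 12\right) = \left(-14\right) \frac{67}{8} = - \frac{469}{4}$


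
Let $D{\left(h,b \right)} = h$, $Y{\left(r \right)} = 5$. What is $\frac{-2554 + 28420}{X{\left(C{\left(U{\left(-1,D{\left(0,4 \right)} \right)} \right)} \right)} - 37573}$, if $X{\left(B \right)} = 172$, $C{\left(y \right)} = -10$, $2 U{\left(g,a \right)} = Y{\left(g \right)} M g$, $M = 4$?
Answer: $- \frac{8622}{12467} \approx -0.69159$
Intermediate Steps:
$U{\left(g,a \right)} = 10 g$ ($U{\left(g,a \right)} = \frac{5 \cdot 4 g}{2} = \frac{20 g}{2} = 10 g$)
$\frac{-2554 + 28420}{X{\left(C{\left(U{\left(-1,D{\left(0,4 \right)} \right)} \right)} \right)} - 37573} = \frac{-2554 + 28420}{172 - 37573} = \frac{25866}{-37401} = 25866 \left(- \frac{1}{37401}\right) = - \frac{8622}{12467}$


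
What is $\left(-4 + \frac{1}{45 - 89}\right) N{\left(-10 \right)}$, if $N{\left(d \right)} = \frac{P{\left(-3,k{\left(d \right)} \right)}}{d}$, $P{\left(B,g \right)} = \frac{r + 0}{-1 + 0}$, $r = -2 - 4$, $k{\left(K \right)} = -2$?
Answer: $\frac{531}{220} \approx 2.4136$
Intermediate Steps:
$r = -6$ ($r = -2 - 4 = -6$)
$P{\left(B,g \right)} = 6$ ($P{\left(B,g \right)} = \frac{-6 + 0}{-1 + 0} = - \frac{6}{-1} = \left(-6\right) \left(-1\right) = 6$)
$N{\left(d \right)} = \frac{6}{d}$
$\left(-4 + \frac{1}{45 - 89}\right) N{\left(-10 \right)} = \left(-4 + \frac{1}{45 - 89}\right) \frac{6}{-10} = \left(-4 + \frac{1}{-44}\right) 6 \left(- \frac{1}{10}\right) = \left(-4 - \frac{1}{44}\right) \left(- \frac{3}{5}\right) = \left(- \frac{177}{44}\right) \left(- \frac{3}{5}\right) = \frac{531}{220}$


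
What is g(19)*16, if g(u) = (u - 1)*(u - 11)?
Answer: 2304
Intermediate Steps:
g(u) = (-1 + u)*(-11 + u)
g(19)*16 = (11 + 19² - 12*19)*16 = (11 + 361 - 228)*16 = 144*16 = 2304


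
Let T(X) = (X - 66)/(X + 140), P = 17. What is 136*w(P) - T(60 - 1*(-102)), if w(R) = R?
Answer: 349064/151 ≈ 2311.7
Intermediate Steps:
T(X) = (-66 + X)/(140 + X)
136*w(P) - T(60 - 1*(-102)) = 136*17 - (-66 + (60 - 1*(-102)))/(140 + (60 - 1*(-102))) = 2312 - (-66 + (60 + 102))/(140 + (60 + 102)) = 2312 - (-66 + 162)/(140 + 162) = 2312 - 96/302 = 2312 - 1*48/151 = 2312 - 48/151 = 349064/151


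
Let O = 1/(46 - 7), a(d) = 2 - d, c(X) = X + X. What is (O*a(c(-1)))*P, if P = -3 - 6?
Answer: -12/13 ≈ -0.92308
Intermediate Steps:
c(X) = 2*X
O = 1/39 ≈ 0.025641
P = -9
(O*a(c(-1)))*P = ((2 - 2*(-1))/39)*(-9) = ((2 - 1*(-2))/39)*(-9) = ((2 + 2)/39)*(-9) = ((1/39)*4)*(-9) = (4/39)*(-9) = -12/13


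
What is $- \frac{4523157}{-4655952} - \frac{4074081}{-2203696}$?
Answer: $\frac{4566980519}{1619365972} \approx 2.8202$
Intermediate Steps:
$- \frac{4523157}{-4655952} - \frac{4074081}{-2203696} = \left(-4523157\right) \left(- \frac{1}{4655952}\right) - - \frac{370371}{200336} = \frac{502573}{517328} + \frac{370371}{200336} = \frac{4566980519}{1619365972}$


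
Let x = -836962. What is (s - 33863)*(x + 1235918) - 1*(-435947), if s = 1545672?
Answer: 603145707351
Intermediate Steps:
(s - 33863)*(x + 1235918) - 1*(-435947) = (1545672 - 33863)*(-836962 + 1235918) - 1*(-435947) = 1511809*398956 + 435947 = 603145271404 + 435947 = 603145707351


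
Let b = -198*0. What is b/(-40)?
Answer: 0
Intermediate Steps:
b = 0
b/(-40) = 0/(-40) = 0*(-1/40) = 0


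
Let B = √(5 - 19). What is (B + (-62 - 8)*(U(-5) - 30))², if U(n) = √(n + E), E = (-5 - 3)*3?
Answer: (2100 + I*√14 - 70*I*√29)² ≈ 4.2707e+6 - 1.5675e+6*I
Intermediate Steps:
B = I*√14 (B = √(-14) = I*√14 ≈ 3.7417*I)
E = -24 (E = -8*3 = -24)
U(n) = √(-24 + n) (U(n) = √(n - 24) = √(-24 + n))
(B + (-62 - 8)*(U(-5) - 30))² = (I*√14 + (-62 - 8)*(√(-24 - 5) - 30))² = (I*√14 - 70*(√(-29) - 30))² = (I*√14 - 70*(I*√29 - 30))² = (I*√14 - 70*(-30 + I*√29))² = (I*√14 + (2100 - 70*I*√29))² = (2100 + I*√14 - 70*I*√29)²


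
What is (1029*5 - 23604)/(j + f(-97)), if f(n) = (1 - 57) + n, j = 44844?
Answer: -6153/14897 ≈ -0.41304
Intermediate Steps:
f(n) = -56 + n
(1029*5 - 23604)/(j + f(-97)) = (1029*5 - 23604)/(44844 + (-56 - 97)) = (5145 - 23604)/(44844 - 153) = -18459/44691 = -18459*1/44691 = -6153/14897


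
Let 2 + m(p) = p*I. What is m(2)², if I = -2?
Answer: 36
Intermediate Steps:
m(p) = -2 - 2*p (m(p) = -2 + p*(-2) = -2 - 2*p)
m(2)² = (-2 - 2*2)² = (-2 - 4)² = (-6)² = 36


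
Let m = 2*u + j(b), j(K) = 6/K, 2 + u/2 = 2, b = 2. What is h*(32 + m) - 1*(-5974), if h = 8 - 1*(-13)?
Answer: 6709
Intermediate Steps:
u = 0 (u = -4 + 2*2 = -4 + 4 = 0)
h = 21 (h = 8 + 13 = 21)
m = 3 (m = 2*0 + 6/2 = 0 + 6*(½) = 0 + 3 = 3)
h*(32 + m) - 1*(-5974) = 21*(32 + 3) - 1*(-5974) = 21*35 + 5974 = 735 + 5974 = 6709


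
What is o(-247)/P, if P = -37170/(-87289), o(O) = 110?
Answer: 960179/3717 ≈ 258.32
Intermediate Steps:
P = 37170/87289 (P = -37170*(-1/87289) = 37170/87289 ≈ 0.42583)
o(-247)/P = 110/(37170/87289) = 110*(87289/37170) = 960179/3717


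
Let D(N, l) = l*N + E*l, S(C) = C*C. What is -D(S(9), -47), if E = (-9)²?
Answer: 7614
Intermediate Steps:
E = 81
S(C) = C²
D(N, l) = 81*l + N*l (D(N, l) = l*N + 81*l = N*l + 81*l = 81*l + N*l)
-D(S(9), -47) = -(-47)*(81 + 9²) = -(-47)*(81 + 81) = -(-47)*162 = -1*(-7614) = 7614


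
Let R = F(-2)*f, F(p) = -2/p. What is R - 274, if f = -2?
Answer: -276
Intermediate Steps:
R = -2 (R = -2/(-2)*(-2) = -2*(-1/2)*(-2) = 1*(-2) = -2)
R - 274 = -2 - 274 = -276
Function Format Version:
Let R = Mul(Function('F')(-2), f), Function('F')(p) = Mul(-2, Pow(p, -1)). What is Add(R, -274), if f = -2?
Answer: -276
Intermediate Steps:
R = -2 (R = Mul(Mul(-2, Pow(-2, -1)), -2) = Mul(Mul(-2, Rational(-1, 2)), -2) = Mul(1, -2) = -2)
Add(R, -274) = Add(-2, -274) = -276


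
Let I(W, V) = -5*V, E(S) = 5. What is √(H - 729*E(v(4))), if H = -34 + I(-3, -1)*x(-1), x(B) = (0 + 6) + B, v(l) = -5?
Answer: 3*I*√406 ≈ 60.448*I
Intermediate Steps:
x(B) = 6 + B
H = -9 (H = -34 + (-5*(-1))*(6 - 1) = -34 + 5*5 = -34 + 25 = -9)
√(H - 729*E(v(4))) = √(-9 - 729*5) = √(-9 - 3645) = √(-3654) = 3*I*√406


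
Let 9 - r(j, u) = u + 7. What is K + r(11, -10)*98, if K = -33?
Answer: 1143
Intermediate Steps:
r(j, u) = 2 - u (r(j, u) = 9 - (u + 7) = 9 - (7 + u) = 9 + (-7 - u) = 2 - u)
K + r(11, -10)*98 = -33 + (2 - 1*(-10))*98 = -33 + (2 + 10)*98 = -33 + 12*98 = -33 + 1176 = 1143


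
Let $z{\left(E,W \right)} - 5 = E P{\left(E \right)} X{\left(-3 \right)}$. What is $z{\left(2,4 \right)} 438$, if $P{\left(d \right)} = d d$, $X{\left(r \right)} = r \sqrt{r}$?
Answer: $2190 - 10512 i \sqrt{3} \approx 2190.0 - 18207.0 i$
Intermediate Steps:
$X{\left(r \right)} = r^{\frac{3}{2}}$
$P{\left(d \right)} = d^{2}$
$z{\left(E,W \right)} = 5 - 3 i \sqrt{3} E^{3}$ ($z{\left(E,W \right)} = 5 + E E^{2} \left(-3\right)^{\frac{3}{2}} = 5 + E E^{2} \left(- 3 i \sqrt{3}\right) = 5 + E \left(- 3 i \sqrt{3} E^{2}\right) = 5 - 3 i \sqrt{3} E^{3}$)
$z{\left(2,4 \right)} 438 = \left(5 - 3 i \sqrt{3} \cdot 2^{3}\right) 438 = \left(5 - 3 i \sqrt{3} \cdot 8\right) 438 = \left(5 - 24 i \sqrt{3}\right) 438 = 2190 - 10512 i \sqrt{3}$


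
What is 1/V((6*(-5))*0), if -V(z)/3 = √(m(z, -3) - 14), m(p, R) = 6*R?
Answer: I*√2/24 ≈ 0.058926*I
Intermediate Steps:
V(z) = -12*I*√2 (V(z) = -3*√(6*(-3) - 14) = -3*√(-18 - 14) = -12*I*√2)
1/V((6*(-5))*0) = 1/(-12*I*√2) = I*√2/24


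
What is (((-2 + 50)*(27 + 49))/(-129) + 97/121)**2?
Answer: 20438991225/27071209 ≈ 755.01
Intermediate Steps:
(((-2 + 50)*(27 + 49))/(-129) + 97/121)**2 = ((48*76)*(-1/129) + 97*(1/121))**2 = (3648*(-1/129) + 97/121)**2 = (-1216/43 + 97/121)**2 = (-142965/5203)**2 = 20438991225/27071209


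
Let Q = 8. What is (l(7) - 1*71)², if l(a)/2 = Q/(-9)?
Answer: 429025/81 ≈ 5296.6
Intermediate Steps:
l(a) = -16/9 (l(a) = 2*(8/(-9)) = 2*(8*(-⅑)) = 2*(-8/9) = -16/9)
(l(7) - 1*71)² = (-16/9 - 1*71)² = (-16/9 - 71)² = (-655/9)² = 429025/81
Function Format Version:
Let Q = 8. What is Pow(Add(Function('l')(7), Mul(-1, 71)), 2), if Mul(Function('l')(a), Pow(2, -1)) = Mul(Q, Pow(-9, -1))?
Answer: Rational(429025, 81) ≈ 5296.6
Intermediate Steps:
Function('l')(a) = Rational(-16, 9) (Function('l')(a) = Mul(2, Mul(8, Pow(-9, -1))) = Mul(2, Mul(8, Rational(-1, 9))) = Mul(2, Rational(-8, 9)) = Rational(-16, 9))
Pow(Add(Function('l')(7), Mul(-1, 71)), 2) = Pow(Add(Rational(-16, 9), Mul(-1, 71)), 2) = Pow(Add(Rational(-16, 9), -71), 2) = Pow(Rational(-655, 9), 2) = Rational(429025, 81)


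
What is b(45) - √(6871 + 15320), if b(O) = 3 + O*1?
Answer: 48 - √22191 ≈ -100.97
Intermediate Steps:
b(O) = 3 + O
b(45) - √(6871 + 15320) = (3 + 45) - √(6871 + 15320) = 48 - √22191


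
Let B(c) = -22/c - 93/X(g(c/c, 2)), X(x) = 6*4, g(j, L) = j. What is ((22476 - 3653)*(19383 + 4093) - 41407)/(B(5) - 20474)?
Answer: -5891297880/273097 ≈ -21572.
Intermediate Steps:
X(x) = 24
B(c) = -31/8 - 22/c (B(c) = -22/c - 93/24 = -22/c - 93*1/24 = -22/c - 31/8 = -31/8 - 22/c)
((22476 - 3653)*(19383 + 4093) - 41407)/(B(5) - 20474) = ((22476 - 3653)*(19383 + 4093) - 41407)/((-31/8 - 22/5) - 20474) = (18823*23476 - 41407)/((-31/8 - 22*⅕) - 20474) = (441888748 - 41407)/((-31/8 - 22/5) - 20474) = 441847341/(-331/40 - 20474) = 441847341/(-819291/40) = 441847341*(-40/819291) = -5891297880/273097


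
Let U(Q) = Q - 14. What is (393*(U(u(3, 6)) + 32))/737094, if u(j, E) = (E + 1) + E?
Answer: 4061/245698 ≈ 0.016528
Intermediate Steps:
u(j, E) = 1 + 2*E (u(j, E) = (1 + E) + E = 1 + 2*E)
U(Q) = -14 + Q
(393*(U(u(3, 6)) + 32))/737094 = (393*((-14 + (1 + 2*6)) + 32))/737094 = (393*((-14 + (1 + 12)) + 32))*(1/737094) = (393*((-14 + 13) + 32))*(1/737094) = (393*(-1 + 32))*(1/737094) = (393*31)*(1/737094) = 12183*(1/737094) = 4061/245698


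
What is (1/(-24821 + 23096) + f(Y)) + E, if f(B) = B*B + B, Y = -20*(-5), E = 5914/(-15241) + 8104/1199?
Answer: 318578860660591/31522579275 ≈ 10106.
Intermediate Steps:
E = 116422178/18273959 (E = 5914*(-1/15241) + 8104*(1/1199) = -5914/15241 + 8104/1199 = 116422178/18273959 ≈ 6.3709)
Y = 100
f(B) = B + B**2 (f(B) = B**2 + B = B + B**2)
(1/(-24821 + 23096) + f(Y)) + E = (1/(-24821 + 23096) + 100*(1 + 100)) + 116422178/18273959 = (1/(-1725) + 100*101) + 116422178/18273959 = (-1/1725 + 10100) + 116422178/18273959 = 17422499/1725 + 116422178/18273959 = 318578860660591/31522579275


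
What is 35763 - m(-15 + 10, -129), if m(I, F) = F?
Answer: 35892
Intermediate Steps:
35763 - m(-15 + 10, -129) = 35763 - 1*(-129) = 35763 + 129 = 35892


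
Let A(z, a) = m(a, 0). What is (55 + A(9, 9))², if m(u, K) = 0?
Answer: 3025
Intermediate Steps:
A(z, a) = 0
(55 + A(9, 9))² = (55 + 0)² = 55² = 3025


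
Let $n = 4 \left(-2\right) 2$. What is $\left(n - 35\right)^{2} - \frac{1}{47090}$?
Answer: $\frac{122481089}{47090} \approx 2601.0$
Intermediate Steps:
$n = -16$ ($n = \left(-8\right) 2 = -16$)
$\left(n - 35\right)^{2} - \frac{1}{47090} = \left(-16 - 35\right)^{2} - \frac{1}{47090} = \left(-51\right)^{2} - \frac{1}{47090} = 2601 - \frac{1}{47090} = \frac{122481089}{47090}$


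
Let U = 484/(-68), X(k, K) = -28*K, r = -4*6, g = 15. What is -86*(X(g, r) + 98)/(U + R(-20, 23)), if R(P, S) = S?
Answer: -112574/27 ≈ -4169.4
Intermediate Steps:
r = -24
X(k, K) = -28*K
U = -121/17 (U = 484*(-1/68) = -121/17 ≈ -7.1176)
-86*(X(g, r) + 98)/(U + R(-20, 23)) = -86*(-28*(-24) + 98)/(-121/17 + 23) = -86*(672 + 98)/270/17 = -66220*17/270 = -86*1309/27 = -112574/27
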